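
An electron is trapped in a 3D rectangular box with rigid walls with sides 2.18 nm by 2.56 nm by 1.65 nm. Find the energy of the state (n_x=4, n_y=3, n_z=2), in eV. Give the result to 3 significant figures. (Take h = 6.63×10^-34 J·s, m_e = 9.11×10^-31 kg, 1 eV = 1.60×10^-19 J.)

For a 3D rectangular well E = (h²/8m_e)·Σ n_i²/L_i² = (6.63×10^-34)²/(8·9.11×10^-31) · [4²/(2.18 nm)² + 3²/(2.56 nm)² + 2²/(1.65 nm)²].
Evaluating gives E = 3.745×10^-19 J = 2.34 eV.

E = 2.34 eV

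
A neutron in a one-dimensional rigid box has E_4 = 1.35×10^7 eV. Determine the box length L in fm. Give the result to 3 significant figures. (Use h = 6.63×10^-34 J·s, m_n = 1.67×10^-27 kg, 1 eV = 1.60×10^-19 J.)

L = 15.6 fm

From E_n = n²h²/(8m_nL²), L = n·h/√(8m_nE_n).
E_4 = 1.35×10^7 eV = 2.160×10^-12 J, so L = 4·6.63×10^-34/√(8·1.67×10^-27·2.160×10^-12) = 1.56×10^-14 m = 15.6 fm.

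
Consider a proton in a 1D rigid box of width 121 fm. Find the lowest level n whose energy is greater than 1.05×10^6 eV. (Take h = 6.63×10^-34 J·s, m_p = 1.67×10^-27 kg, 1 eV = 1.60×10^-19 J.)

E_1 = h²/(8m_pL²) = 2.247×10^-15 J = 1.404×10^4 eV.
Need n² > 1.05×10^6/1.404×10^4 = 74.79, i.e. n > 8.648.
The smallest integer satisfying this is n = 9.

n = 9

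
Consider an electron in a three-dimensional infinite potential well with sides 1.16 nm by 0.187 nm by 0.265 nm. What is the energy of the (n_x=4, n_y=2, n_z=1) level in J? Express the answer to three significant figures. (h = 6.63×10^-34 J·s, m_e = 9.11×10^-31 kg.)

E = 8.48×10^-18 J

For a 3D rectangular well E = (h²/8m_e)·Σ n_i²/L_i² = (6.63×10^-34)²/(8·9.11×10^-31) · [4²/(1.16 nm)² + 2²/(0.187 nm)² + 1²/(0.265 nm)²].
Evaluating gives E = 8.48×10^-18 J.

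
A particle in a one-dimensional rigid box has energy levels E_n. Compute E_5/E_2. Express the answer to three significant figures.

E_n ∝ n², so E_5/E_2 = 5²/2² = 25/4 = 6.25.

6.25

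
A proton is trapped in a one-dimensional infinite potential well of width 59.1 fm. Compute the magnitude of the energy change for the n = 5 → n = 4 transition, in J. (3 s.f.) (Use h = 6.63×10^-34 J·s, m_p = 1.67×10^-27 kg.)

E_1 = h²/(8m_pL²) = 9.420×10^-15 J.
|ΔE| = |5² − 4²|·E_1 = 9·9.420×10^-15 J = 8.48×10^-14 J.

|ΔE| = 8.48×10^-14 J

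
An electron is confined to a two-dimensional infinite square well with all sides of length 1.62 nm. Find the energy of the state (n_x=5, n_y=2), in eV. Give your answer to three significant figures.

E = 4.16 eV

For a 2D rectangular well E = (h²/8m_e)·Σ n_i²/L_i² = (6.626×10^-34)²/(8·9.109×10^-31) · [5²/(1.62 nm)² + 2²/(1.62 nm)²].
Evaluating gives E = 6.657×10^-19 J = 4.16 eV.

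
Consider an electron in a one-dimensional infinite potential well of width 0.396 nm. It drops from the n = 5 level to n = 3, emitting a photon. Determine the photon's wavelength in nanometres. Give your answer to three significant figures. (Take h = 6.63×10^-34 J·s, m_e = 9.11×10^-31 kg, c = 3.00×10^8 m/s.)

λ = 32.3 nm

E_1 = h²/(8m_eL²) = 3.846×10^-19 J, so ΔE = (5² − 3²)E_1 = 6.154×10^-18 J.
λ = hc/ΔE = (6.63×10^-34·3.00×10^8)/6.154×10^-18 = 3.23×10^-8 m = 32.3 nm.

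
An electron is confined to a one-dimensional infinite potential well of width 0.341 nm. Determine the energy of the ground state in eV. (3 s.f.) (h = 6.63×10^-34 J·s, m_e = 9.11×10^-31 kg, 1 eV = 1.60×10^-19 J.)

E_1 = 3.24 eV

For an infinite well E_n = n²h²/(8m_eL²), so E_1 = h²/(8m_eL²) = (6.63×10^-34)²/(8·9.11×10^-31·(3.41×10^-10 m)²) = 5.187×10^-19 J.
Converting, E_1 = 5.187×10^-19 J / (1.60×10^-19 J/eV) = 3.24 eV.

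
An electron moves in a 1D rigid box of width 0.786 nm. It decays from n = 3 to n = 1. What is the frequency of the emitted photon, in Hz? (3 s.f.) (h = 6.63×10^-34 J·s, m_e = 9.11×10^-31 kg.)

E_1 = h²/(8m_eL²) = 9.763×10^-20 J and ΔE = (3² − 1²)E_1 = 7.810×10^-19 J.
f = ΔE/h = 7.810×10^-19/6.63×10^-34 = 1.18×10^15 Hz.

f = 1.18×10^15 Hz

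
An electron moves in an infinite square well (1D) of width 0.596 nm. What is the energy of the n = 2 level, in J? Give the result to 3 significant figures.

For an infinite well E_n = n²h²/(8m_eL²), so E_1 = h²/(8m_eL²) = (6.626×10^-34)²/(8·9.109×10^-31·(5.96×10^-10 m)²) = 1.696×10^-19 J.
Then E_2 = 2²·E_1 = 4·1.696×10^-19 J = 6.78×10^-19 J.

E_2 = 6.78×10^-19 J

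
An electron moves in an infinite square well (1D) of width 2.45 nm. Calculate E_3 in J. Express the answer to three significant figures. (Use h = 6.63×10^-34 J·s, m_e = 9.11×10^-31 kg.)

E_3 = 9.04×10^-20 J

For an infinite well E_n = n²h²/(8m_eL²), so E_1 = h²/(8m_eL²) = (6.63×10^-34)²/(8·9.11×10^-31·(2.45×10^-9 m)²) = 1.005×10^-20 J.
Then E_3 = 3²·E_1 = 9·1.005×10^-20 J = 9.04×10^-20 J.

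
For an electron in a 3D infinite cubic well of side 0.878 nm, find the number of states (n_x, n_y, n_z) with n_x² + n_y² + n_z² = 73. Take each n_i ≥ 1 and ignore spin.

degeneracy = 3

The level has n_x² + n_y² + n_z² = 73. The ordered positive-integer solutions are (1, 6, 6), (6, 1, 6), (6, 6, 1).
That gives 3 states.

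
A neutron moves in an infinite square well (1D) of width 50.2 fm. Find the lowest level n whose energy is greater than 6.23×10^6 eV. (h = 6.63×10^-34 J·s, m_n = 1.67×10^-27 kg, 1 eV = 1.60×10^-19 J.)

n = 9

E_1 = h²/(8m_nL²) = 1.306×10^-14 J = 8.162×10^4 eV.
Need n² > 6.23×10^6/8.162×10^4 = 76.33, i.e. n > 8.737.
The smallest integer satisfying this is n = 9.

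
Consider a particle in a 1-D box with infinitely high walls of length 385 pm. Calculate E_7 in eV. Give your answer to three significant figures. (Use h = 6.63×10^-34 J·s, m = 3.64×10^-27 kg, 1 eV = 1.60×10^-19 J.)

E_7 = 0.0312 eV

For an infinite well E_n = n²h²/(8mL²), so E_1 = h²/(8mL²) = (6.63×10^-34)²/(8·3.64×10^-27·(3.85×10^-10 m)²) = 1.018×10^-22 J.
Then E_7 = 7²·E_1 = 49·1.018×10^-22 J = 4.988×10^-21 J.
Converting, E_7 = 4.988×10^-21 J / (1.60×10^-19 J/eV) = 0.0312 eV.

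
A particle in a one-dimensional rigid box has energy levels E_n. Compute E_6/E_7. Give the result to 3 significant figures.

E_n ∝ n², so E_6/E_7 = 6²/7² = 36/49 = 0.735.

0.735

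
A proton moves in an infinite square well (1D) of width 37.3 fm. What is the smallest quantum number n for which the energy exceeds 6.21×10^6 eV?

n = 7

E_1 = h²/(8m_pL²) = 2.358×10^-14 J = 1.472×10^5 eV.
Need n² > 6.21×10^6/1.472×10^5 = 42.19, i.e. n > 6.495.
The smallest integer satisfying this is n = 7.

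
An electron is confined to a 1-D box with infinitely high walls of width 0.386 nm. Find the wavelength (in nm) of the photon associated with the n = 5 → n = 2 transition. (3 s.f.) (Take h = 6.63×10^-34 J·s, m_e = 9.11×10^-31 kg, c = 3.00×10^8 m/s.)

E_1 = h²/(8m_eL²) = 4.048×10^-19 J, so ΔE = (5² − 2²)E_1 = 8.501×10^-18 J.
λ = hc/ΔE = (6.63×10^-34·3.00×10^8)/8.501×10^-18 = 2.34×10^-8 m = 23.4 nm.

λ = 23.4 nm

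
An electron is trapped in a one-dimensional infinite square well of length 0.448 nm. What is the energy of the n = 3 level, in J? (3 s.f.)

For an infinite well E_n = n²h²/(8m_eL²), so E_1 = h²/(8m_eL²) = (6.626×10^-34)²/(8·9.109×10^-31·(4.48×10^-10 m)²) = 3.002×10^-19 J.
Then E_3 = 3²·E_1 = 9·3.002×10^-19 J = 2.70×10^-18 J.

E_3 = 2.70×10^-18 J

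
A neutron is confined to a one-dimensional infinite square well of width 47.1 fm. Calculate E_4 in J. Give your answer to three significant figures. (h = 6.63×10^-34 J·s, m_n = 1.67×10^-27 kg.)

For an infinite well E_n = n²h²/(8m_nL²), so E_1 = h²/(8m_nL²) = (6.63×10^-34)²/(8·1.67×10^-27·(4.71×10^-14 m)²) = 1.483×10^-14 J.
Then E_4 = 4²·E_1 = 16·1.483×10^-14 J = 2.37×10^-13 J.

E_4 = 2.37×10^-13 J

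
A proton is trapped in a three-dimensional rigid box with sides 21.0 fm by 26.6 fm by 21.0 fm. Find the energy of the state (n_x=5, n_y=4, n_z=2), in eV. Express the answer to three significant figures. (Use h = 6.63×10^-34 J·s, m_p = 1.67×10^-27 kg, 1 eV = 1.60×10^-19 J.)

For a 3D rectangular well E = (h²/8m_p)·Σ n_i²/L_i² = (6.63×10^-34)²/(8·1.67×10^-27) · [5²/(21.0 fm)² + 4²/(26.6 fm)² + 2²/(21.0 fm)²].
Evaluating gives E = 2.908×10^-12 J = 1.82×10^7 eV.

E = 1.82×10^7 eV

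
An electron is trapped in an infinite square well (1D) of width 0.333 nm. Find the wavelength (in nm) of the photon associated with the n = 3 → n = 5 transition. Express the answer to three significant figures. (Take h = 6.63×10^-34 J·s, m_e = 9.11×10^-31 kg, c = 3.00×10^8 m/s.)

E_1 = h²/(8m_eL²) = 5.439×10^-19 J, so ΔE = (5² − 3²)E_1 = 8.702×10^-18 J.
λ = hc/ΔE = (6.63×10^-34·3.00×10^8)/8.702×10^-18 = 2.29×10^-8 m = 22.9 nm.

λ = 22.9 nm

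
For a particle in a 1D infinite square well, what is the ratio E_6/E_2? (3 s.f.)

9.00

E_n ∝ n², so E_6/E_2 = 6²/2² = 36/4 = 9.00.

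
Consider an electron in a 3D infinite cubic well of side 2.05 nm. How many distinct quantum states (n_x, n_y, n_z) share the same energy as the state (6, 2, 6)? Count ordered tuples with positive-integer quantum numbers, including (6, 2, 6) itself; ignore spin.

degeneracy = 3

The level has n_x² + n_y² + n_z² = 76. The ordered positive-integer solutions are (2, 6, 6), (6, 2, 6), (6, 6, 2).
That gives 3 states.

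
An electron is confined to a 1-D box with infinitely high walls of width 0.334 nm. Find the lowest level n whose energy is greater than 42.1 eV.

n = 4

E_1 = h²/(8m_eL²) = 5.401×10^-19 J = 3.371 eV.
Need n² > 42.1/3.371 = 12.49, i.e. n > 3.534.
The smallest integer satisfying this is n = 4.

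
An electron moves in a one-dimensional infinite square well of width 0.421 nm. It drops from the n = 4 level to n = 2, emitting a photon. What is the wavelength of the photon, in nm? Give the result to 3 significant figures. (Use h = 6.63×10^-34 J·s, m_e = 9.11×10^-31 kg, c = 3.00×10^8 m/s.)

E_1 = h²/(8m_eL²) = 3.403×10^-19 J, so ΔE = (4² − 2²)E_1 = 4.084×10^-18 J.
λ = hc/ΔE = (6.63×10^-34·3.00×10^8)/4.084×10^-18 = 4.87×10^-8 m = 48.7 nm.

λ = 48.7 nm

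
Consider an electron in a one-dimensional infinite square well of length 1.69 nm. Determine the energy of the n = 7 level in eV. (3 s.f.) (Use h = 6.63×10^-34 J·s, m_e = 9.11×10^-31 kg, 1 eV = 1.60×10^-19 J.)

E_7 = 6.47 eV

For an infinite well E_n = n²h²/(8m_eL²), so E_1 = h²/(8m_eL²) = (6.63×10^-34)²/(8·9.11×10^-31·(1.69×10^-9 m)²) = 2.112×10^-20 J.
Then E_7 = 7²·E_1 = 49·2.112×10^-20 J = 1.035×10^-18 J.
Converting, E_7 = 1.035×10^-18 J / (1.60×10^-19 J/eV) = 6.47 eV.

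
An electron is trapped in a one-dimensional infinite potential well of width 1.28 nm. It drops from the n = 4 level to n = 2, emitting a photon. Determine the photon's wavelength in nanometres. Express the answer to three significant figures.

E_1 = h²/(8m_eL²) = 3.677×10^-20 J, so ΔE = (4² − 2²)E_1 = 4.412×10^-19 J.
λ = hc/ΔE = (6.626×10^-34·2.998×10^8)/4.412×10^-19 = 4.50×10^-7 m = 450 nm.

λ = 450 nm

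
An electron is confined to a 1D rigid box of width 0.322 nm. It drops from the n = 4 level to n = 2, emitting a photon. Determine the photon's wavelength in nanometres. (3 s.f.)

E_1 = h²/(8m_eL²) = 5.811×10^-19 J, so ΔE = (4² − 2²)E_1 = 6.973×10^-18 J.
λ = hc/ΔE = (6.626×10^-34·2.998×10^8)/6.973×10^-18 = 2.85×10^-8 m = 28.5 nm.

λ = 28.5 nm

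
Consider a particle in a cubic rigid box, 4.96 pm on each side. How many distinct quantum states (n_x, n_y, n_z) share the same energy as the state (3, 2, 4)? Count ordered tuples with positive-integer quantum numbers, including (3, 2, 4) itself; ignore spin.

degeneracy = 6

The level has n_x² + n_y² + n_z² = 29. The ordered positive-integer solutions are (2, 3, 4), (2, 4, 3), (3, 2, 4), (3, 4, 2), (4, 2, 3), (4, 3, 2).
That gives 6 states.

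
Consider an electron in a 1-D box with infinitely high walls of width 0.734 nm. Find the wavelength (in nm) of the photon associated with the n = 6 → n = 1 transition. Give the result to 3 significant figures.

E_1 = h²/(8m_eL²) = 1.118×10^-19 J, so ΔE = (6² − 1²)E_1 = 3.913×10^-18 J.
λ = hc/ΔE = (6.626×10^-34·2.998×10^8)/3.913×10^-18 = 5.08×10^-8 m = 50.8 nm.

λ = 50.8 nm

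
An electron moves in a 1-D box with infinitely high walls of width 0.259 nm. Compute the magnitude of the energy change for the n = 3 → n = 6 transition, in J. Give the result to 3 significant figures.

|ΔE| = 2.42×10^-17 J

E_1 = h²/(8m_eL²) = 8.981×10^-19 J.
|ΔE| = |3² − 6²|·E_1 = 27·8.981×10^-19 J = 2.42×10^-17 J.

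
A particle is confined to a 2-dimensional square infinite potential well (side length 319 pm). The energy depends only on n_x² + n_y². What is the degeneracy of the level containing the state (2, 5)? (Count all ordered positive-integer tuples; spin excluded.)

degeneracy = 2

The level has n_x² + n_y² = 29. The ordered positive-integer solutions are (2, 5), (5, 2).
That gives 2 states.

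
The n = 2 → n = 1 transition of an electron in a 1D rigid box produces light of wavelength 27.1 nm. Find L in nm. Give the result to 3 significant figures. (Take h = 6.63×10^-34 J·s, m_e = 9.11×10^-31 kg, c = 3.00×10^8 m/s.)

L = 0.157 nm

The photon carries ΔE = hc/λ = 6.63×10^-34·3.00×10^8/2.71×10^-8 m = 7.339×10^-18 J.
Since ΔE = (2² − 1²)E_1, E_1 = 2.446×10^-18 J, and L = h/√(8m_eE_1) = 1.57×10^-10 m = 0.157 nm.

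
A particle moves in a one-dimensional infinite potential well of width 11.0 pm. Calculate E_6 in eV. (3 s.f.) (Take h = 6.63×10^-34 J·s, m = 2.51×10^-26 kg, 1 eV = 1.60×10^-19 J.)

For an infinite well E_n = n²h²/(8mL²), so E_1 = h²/(8mL²) = (6.63×10^-34)²/(8·2.51×10^-26·(1.10×10^-11 m)²) = 1.809×10^-20 J.
Then E_6 = 6²·E_1 = 36·1.809×10^-20 J = 6.512×10^-19 J.
Converting, E_6 = 6.512×10^-19 J / (1.60×10^-19 J/eV) = 4.07 eV.

E_6 = 4.07 eV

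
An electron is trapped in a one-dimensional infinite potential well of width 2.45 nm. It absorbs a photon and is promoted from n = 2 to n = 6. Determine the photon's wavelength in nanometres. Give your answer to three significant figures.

λ = 618 nm

E_1 = h²/(8m_eL²) = 1.004×10^-20 J, so ΔE = (6² − 2²)E_1 = 3.213×10^-19 J.
λ = hc/ΔE = (6.626×10^-34·2.998×10^8)/3.213×10^-19 = 6.18×10^-7 m = 618 nm.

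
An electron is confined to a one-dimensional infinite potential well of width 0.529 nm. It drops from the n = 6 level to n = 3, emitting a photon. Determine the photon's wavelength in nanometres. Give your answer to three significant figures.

E_1 = h²/(8m_eL²) = 2.153×10^-19 J, so ΔE = (6² − 3²)E_1 = 5.813×10^-18 J.
λ = hc/ΔE = (6.626×10^-34·2.998×10^8)/5.813×10^-18 = 3.42×10^-8 m = 34.2 nm.

λ = 34.2 nm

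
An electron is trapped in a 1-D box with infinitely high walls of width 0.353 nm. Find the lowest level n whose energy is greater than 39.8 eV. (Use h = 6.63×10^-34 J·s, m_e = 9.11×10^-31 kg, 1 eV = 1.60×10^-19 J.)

n = 4

E_1 = h²/(8m_eL²) = 4.840×10^-19 J = 3.025 eV.
Need n² > 39.8/3.025 = 13.16, i.e. n > 3.628.
The smallest integer satisfying this is n = 4.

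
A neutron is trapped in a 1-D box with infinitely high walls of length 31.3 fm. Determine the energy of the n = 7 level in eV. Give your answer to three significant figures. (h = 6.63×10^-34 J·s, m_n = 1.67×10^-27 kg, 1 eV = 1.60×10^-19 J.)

E_7 = 1.03×10^7 eV

For an infinite well E_n = n²h²/(8m_nL²), so E_1 = h²/(8m_nL²) = (6.63×10^-34)²/(8·1.67×10^-27·(3.13×10^-14 m)²) = 3.358×10^-14 J.
Then E_7 = 7²·E_1 = 49·3.358×10^-14 J = 1.645×10^-12 J.
Converting, E_7 = 1.645×10^-12 J / (1.60×10^-19 J/eV) = 1.03×10^7 eV.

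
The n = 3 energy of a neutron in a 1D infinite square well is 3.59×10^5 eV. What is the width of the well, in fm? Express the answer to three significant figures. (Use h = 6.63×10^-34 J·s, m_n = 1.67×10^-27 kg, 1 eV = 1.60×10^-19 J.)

From E_n = n²h²/(8m_nL²), L = n·h/√(8m_nE_n).
E_3 = 3.59×10^5 eV = 5.744×10^-14 J, so L = 3·6.63×10^-34/√(8·1.67×10^-27·5.744×10^-14) = 7.18×10^-14 m = 71.8 fm.

L = 71.8 fm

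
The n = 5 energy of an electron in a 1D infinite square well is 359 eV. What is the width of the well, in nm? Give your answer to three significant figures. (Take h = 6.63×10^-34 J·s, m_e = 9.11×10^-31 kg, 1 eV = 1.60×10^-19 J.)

L = 0.162 nm

From E_n = n²h²/(8m_eL²), L = n·h/√(8m_eE_n).
E_5 = 359 eV = 5.744×10^-17 J, so L = 5·6.63×10^-34/√(8·9.11×10^-31·5.744×10^-17) = 1.62×10^-10 m = 0.162 nm.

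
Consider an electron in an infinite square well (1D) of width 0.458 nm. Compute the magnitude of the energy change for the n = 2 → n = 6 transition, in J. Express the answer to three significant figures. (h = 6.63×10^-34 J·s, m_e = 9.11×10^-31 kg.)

E_1 = h²/(8m_eL²) = 2.875×10^-19 J.
|ΔE| = |2² − 6²|·E_1 = 32·2.875×10^-19 J = 9.20×10^-18 J.

|ΔE| = 9.20×10^-18 J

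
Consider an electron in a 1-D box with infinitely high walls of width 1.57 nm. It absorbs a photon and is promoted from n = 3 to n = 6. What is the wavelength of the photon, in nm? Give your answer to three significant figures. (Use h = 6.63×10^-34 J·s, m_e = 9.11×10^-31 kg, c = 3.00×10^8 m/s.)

E_1 = h²/(8m_eL²) = 2.447×10^-20 J, so ΔE = (6² − 3²)E_1 = 6.607×10^-19 J.
λ = hc/ΔE = (6.63×10^-34·3.00×10^8)/6.607×10^-19 = 3.01×10^-7 m = 301 nm.

λ = 301 nm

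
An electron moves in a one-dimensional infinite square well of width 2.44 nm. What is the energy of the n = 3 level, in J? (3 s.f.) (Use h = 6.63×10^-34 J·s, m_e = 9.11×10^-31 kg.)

E_3 = 9.12×10^-20 J

For an infinite well E_n = n²h²/(8m_eL²), so E_1 = h²/(8m_eL²) = (6.63×10^-34)²/(8·9.11×10^-31·(2.44×10^-9 m)²) = 1.013×10^-20 J.
Then E_3 = 3²·E_1 = 9·1.013×10^-20 J = 9.12×10^-20 J.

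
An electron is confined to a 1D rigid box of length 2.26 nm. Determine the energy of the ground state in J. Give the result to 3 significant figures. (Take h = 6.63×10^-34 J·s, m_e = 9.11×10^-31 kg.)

For an infinite well E_n = n²h²/(8m_eL²), so E_1 = h²/(8m_eL²) = (6.63×10^-34)²/(8·9.11×10^-31·(2.26×10^-9 m)²) = 1.181×10^-20 J.

E_1 = 1.18×10^-20 J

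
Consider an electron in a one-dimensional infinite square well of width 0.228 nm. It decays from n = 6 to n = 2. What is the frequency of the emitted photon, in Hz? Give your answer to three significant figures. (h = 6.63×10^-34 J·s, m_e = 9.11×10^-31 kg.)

f = 5.60×10^16 Hz

E_1 = h²/(8m_eL²) = 1.160×10^-18 J and ΔE = (6² − 2²)E_1 = 3.712×10^-17 J.
f = ΔE/h = 3.712×10^-17/6.63×10^-34 = 5.60×10^16 Hz.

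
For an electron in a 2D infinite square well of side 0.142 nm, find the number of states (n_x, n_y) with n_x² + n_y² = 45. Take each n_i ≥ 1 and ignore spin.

degeneracy = 2

The level has n_x² + n_y² = 45. The ordered positive-integer solutions are (3, 6), (6, 3).
That gives 2 states.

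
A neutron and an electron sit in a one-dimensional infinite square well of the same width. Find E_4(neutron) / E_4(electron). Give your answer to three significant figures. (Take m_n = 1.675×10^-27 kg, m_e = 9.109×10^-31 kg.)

5.44×10^-4

E_n ∝ 1/m at fixed n and L, so the ratio is m_e/m_n = 9.109×10^-31/1.675×10^-27 = 5.44×10^-4.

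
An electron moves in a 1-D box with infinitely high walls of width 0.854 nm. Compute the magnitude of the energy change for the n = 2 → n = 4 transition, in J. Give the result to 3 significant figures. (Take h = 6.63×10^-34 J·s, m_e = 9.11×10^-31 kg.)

|ΔE| = 9.92×10^-19 J

E_1 = h²/(8m_eL²) = 8.270×10^-20 J.
|ΔE| = |2² − 4²|·E_1 = 12·8.270×10^-20 J = 9.92×10^-19 J.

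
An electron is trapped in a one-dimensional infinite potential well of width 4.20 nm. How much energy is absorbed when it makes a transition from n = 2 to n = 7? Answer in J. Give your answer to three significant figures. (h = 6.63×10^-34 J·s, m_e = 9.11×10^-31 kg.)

|ΔE| = 1.54×10^-19 J

E_1 = h²/(8m_eL²) = 3.419×10^-21 J.
|ΔE| = |2² − 7²|·E_1 = 45·3.419×10^-21 J = 1.54×10^-19 J.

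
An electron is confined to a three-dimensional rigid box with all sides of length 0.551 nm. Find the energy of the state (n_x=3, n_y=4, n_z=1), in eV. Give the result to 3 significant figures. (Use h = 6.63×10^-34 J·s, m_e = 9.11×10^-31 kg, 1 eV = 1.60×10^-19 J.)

For a 3D rectangular well E = (h²/8m_e)·Σ n_i²/L_i² = (6.63×10^-34)²/(8·9.11×10^-31) · [3²/(0.551 nm)² + 4²/(0.551 nm)² + 1²/(0.551 nm)²].
Evaluating gives E = 5.165×10^-18 J = 32.3 eV.

E = 32.3 eV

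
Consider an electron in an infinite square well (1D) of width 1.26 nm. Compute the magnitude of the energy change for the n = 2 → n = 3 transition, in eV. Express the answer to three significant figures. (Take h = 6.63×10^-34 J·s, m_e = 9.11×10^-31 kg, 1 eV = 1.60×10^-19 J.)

E_1 = h²/(8m_eL²) = 3.799×10^-20 J.
|ΔE| = |2² − 3²|·E_1 = 5·3.799×10^-20 J = 1.899×10^-19 J = 1.19 eV.

|ΔE| = 1.19 eV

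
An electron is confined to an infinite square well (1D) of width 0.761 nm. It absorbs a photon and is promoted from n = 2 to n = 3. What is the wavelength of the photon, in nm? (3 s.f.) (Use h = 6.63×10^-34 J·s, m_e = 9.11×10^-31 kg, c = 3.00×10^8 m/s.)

E_1 = h²/(8m_eL²) = 1.041×10^-19 J, so ΔE = (3² − 2²)E_1 = 5.205×10^-19 J.
λ = hc/ΔE = (6.63×10^-34·3.00×10^8)/5.205×10^-19 = 3.82×10^-7 m = 382 nm.

λ = 382 nm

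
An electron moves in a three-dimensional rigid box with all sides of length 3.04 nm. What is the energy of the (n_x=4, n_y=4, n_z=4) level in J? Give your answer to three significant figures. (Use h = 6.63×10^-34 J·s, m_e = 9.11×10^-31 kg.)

For a 3D rectangular well E = (h²/8m_e)·Σ n_i²/L_i² = (6.63×10^-34)²/(8·9.11×10^-31) · [4²/(3.04 nm)² + 4²/(3.04 nm)² + 4²/(3.04 nm)²].
Evaluating gives E = 3.13×10^-19 J.

E = 3.13×10^-19 J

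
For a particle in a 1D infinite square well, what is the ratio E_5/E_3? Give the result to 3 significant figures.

E_n ∝ n², so E_5/E_3 = 5²/3² = 25/9 = 2.78.

2.78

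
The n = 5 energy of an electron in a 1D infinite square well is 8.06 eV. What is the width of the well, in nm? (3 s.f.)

L = 1.08 nm

From E_n = n²h²/(8m_eL²), L = n·h/√(8m_eE_n).
E_5 = 8.06 eV = 1.291×10^-18 J, so L = 5·6.626×10^-34/√(8·9.109×10^-31·1.291×10^-18) = 1.08×10^-9 m = 1.08 nm.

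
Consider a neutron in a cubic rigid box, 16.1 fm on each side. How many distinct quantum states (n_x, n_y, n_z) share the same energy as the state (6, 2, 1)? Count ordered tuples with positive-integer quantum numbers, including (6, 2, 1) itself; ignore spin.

degeneracy = 9

The level has n_x² + n_y² + n_z² = 41. The ordered positive-integer solutions are (1, 2, 6), (1, 6, 2), (2, 1, 6), (2, 6, 1), (3, 4, 4), (4, 3, 4), (4, 4, 3), (6, 1, 2), (6, 2, 1).
That gives 9 states.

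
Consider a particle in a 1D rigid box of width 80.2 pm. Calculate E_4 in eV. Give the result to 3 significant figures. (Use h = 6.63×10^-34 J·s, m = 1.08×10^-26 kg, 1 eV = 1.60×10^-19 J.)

For an infinite well E_n = n²h²/(8mL²), so E_1 = h²/(8mL²) = (6.63×10^-34)²/(8·1.08×10^-26·(8.02×10^-11 m)²) = 7.910×10^-22 J.
Then E_4 = 4²·E_1 = 16·7.910×10^-22 J = 1.266×10^-20 J.
Converting, E_4 = 1.266×10^-20 J / (1.60×10^-19 J/eV) = 0.0791 eV.

E_4 = 0.0791 eV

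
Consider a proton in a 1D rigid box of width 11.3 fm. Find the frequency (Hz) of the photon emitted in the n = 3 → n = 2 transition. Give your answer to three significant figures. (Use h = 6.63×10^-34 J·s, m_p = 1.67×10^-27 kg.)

E_1 = h²/(8m_pL²) = 2.577×10^-13 J and ΔE = (3² − 2²)E_1 = 1.289×10^-12 J.
f = ΔE/h = 1.289×10^-12/6.63×10^-34 = 1.94×10^21 Hz.

f = 1.94×10^21 Hz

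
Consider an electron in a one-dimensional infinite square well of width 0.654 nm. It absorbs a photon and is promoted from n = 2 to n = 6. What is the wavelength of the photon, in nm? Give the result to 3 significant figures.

E_1 = h²/(8m_eL²) = 1.409×10^-19 J, so ΔE = (6² − 2²)E_1 = 4.509×10^-18 J.
λ = hc/ΔE = (6.626×10^-34·2.998×10^8)/4.509×10^-18 = 4.41×10^-8 m = 44.1 nm.

λ = 44.1 nm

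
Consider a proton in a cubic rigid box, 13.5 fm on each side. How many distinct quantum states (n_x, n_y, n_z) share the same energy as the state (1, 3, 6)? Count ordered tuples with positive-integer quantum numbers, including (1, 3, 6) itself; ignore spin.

The level has n_x² + n_y² + n_z² = 46. The ordered positive-integer solutions are (1, 3, 6), (1, 6, 3), (3, 1, 6), (3, 6, 1), (6, 1, 3), (6, 3, 1).
That gives 6 states.

degeneracy = 6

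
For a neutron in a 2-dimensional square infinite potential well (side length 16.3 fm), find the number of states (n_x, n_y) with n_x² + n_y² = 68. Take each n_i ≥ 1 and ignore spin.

degeneracy = 2

The level has n_x² + n_y² = 68. The ordered positive-integer solutions are (2, 8), (8, 2).
That gives 2 states.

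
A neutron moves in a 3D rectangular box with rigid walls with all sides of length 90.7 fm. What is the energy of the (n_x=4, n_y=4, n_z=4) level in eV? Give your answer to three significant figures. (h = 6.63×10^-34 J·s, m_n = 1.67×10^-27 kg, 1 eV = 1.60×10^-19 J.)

E = 1.20×10^6 eV

For a 3D rectangular well E = (h²/8m_n)·Σ n_i²/L_i² = (6.63×10^-34)²/(8·1.67×10^-27) · [4²/(90.7 fm)² + 4²/(90.7 fm)² + 4²/(90.7 fm)²].
Evaluating gives E = 1.920×10^-13 J = 1.20×10^6 eV.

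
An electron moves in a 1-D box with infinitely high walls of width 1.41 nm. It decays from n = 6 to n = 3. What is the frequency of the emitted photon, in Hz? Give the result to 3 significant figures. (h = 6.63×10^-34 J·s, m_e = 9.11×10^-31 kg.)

f = 1.24×10^15 Hz

E_1 = h²/(8m_eL²) = 3.034×10^-20 J and ΔE = (6² − 3²)E_1 = 8.192×10^-19 J.
f = ΔE/h = 8.192×10^-19/6.63×10^-34 = 1.24×10^15 Hz.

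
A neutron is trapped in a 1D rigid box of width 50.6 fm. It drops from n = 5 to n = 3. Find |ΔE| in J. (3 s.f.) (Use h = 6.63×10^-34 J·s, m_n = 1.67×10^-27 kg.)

E_1 = h²/(8m_nL²) = 1.285×10^-14 J.
|ΔE| = |5² − 3²|·E_1 = 16·1.285×10^-14 J = 2.06×10^-13 J.

|ΔE| = 2.06×10^-13 J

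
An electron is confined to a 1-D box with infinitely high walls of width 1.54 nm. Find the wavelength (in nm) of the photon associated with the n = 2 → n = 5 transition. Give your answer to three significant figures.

λ = 372 nm

E_1 = h²/(8m_eL²) = 2.540×10^-20 J, so ΔE = (5² − 2²)E_1 = 5.334×10^-19 J.
λ = hc/ΔE = (6.626×10^-34·2.998×10^8)/5.334×10^-19 = 3.72×10^-7 m = 372 nm.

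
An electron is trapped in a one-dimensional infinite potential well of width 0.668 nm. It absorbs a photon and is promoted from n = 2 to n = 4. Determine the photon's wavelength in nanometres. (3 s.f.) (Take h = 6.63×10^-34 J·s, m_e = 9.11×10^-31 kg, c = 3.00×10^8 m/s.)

E_1 = h²/(8m_eL²) = 1.352×10^-19 J, so ΔE = (4² − 2²)E_1 = 1.622×10^-18 J.
λ = hc/ΔE = (6.63×10^-34·3.00×10^8)/1.622×10^-18 = 1.23×10^-7 m = 123 nm.

λ = 123 nm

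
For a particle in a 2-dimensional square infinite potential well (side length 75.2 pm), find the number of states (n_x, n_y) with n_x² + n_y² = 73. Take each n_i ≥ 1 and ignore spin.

degeneracy = 2

The level has n_x² + n_y² = 73. The ordered positive-integer solutions are (3, 8), (8, 3).
That gives 2 states.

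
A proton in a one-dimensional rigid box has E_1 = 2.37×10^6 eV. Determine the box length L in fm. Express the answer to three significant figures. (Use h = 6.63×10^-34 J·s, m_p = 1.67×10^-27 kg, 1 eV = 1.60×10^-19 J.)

L = 9.31 fm

From E_n = n²h²/(8m_pL²), L = n·h/√(8m_pE_n).
E_1 = 2.37×10^6 eV = 3.792×10^-13 J, so L = 1·6.63×10^-34/√(8·1.67×10^-27·3.792×10^-13) = 9.31×10^-15 m = 9.31 fm.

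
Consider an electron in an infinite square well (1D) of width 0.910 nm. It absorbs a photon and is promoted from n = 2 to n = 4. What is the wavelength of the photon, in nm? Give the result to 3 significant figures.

E_1 = h²/(8m_eL²) = 7.275×10^-20 J, so ΔE = (4² − 2²)E_1 = 8.730×10^-19 J.
λ = hc/ΔE = (6.626×10^-34·2.998×10^8)/8.730×10^-19 = 2.28×10^-7 m = 228 nm.

λ = 228 nm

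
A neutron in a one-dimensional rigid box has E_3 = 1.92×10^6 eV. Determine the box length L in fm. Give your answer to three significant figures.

From E_n = n²h²/(8m_nL²), L = n·h/√(8m_nE_n).
E_3 = 1.92×10^6 eV = 3.076×10^-13 J, so L = 3·6.626×10^-34/√(8·1.675×10^-27·3.076×10^-13) = 3.10×10^-14 m = 31.0 fm.

L = 31.0 fm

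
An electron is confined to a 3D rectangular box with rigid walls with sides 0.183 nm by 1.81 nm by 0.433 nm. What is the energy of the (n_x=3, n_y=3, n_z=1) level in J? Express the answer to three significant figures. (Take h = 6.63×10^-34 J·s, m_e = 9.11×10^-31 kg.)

For a 3D rectangular well E = (h²/8m_e)·Σ n_i²/L_i² = (6.63×10^-34)²/(8·9.11×10^-31) · [3²/(0.183 nm)² + 3²/(1.81 nm)² + 1²/(0.433 nm)²].
Evaluating gives E = 1.67×10^-17 J.

E = 1.67×10^-17 J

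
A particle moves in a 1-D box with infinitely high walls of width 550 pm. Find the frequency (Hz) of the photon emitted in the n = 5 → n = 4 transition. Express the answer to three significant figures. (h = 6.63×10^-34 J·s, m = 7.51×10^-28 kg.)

f = 3.28×10^12 Hz

E_1 = h²/(8mL²) = 2.419×10^-22 J and ΔE = (5² − 4²)E_1 = 2.177×10^-21 J.
f = ΔE/h = 2.177×10^-21/6.63×10^-34 = 3.28×10^12 Hz.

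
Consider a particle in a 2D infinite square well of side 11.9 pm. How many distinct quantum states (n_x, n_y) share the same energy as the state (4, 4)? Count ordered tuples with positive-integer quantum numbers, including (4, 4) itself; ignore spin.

degeneracy = 1

The level has n_x² + n_y² = 32. The ordered positive-integer solutions are (4, 4).
That gives 1 state.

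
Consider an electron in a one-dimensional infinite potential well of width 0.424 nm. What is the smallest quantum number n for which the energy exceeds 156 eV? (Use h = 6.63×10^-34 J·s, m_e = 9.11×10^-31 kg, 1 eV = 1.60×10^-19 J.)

n = 9

E_1 = h²/(8m_eL²) = 3.355×10^-19 J = 2.097 eV.
Need n² > 156/2.097 = 74.39, i.e. n > 8.625.
The smallest integer satisfying this is n = 9.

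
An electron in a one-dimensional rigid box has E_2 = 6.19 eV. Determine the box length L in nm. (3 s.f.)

From E_n = n²h²/(8m_eL²), L = n·h/√(8m_eE_n).
E_2 = 6.19 eV = 9.916×10^-19 J, so L = 2·6.626×10^-34/√(8·9.109×10^-31·9.916×10^-19) = 4.93×10^-10 m = 0.493 nm.

L = 0.493 nm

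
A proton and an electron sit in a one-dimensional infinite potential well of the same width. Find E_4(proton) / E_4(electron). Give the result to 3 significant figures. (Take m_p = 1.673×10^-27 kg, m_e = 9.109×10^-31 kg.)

5.44×10^-4

E_n ∝ 1/m at fixed n and L, so the ratio is m_e/m_p = 9.109×10^-31/1.673×10^-27 = 5.44×10^-4.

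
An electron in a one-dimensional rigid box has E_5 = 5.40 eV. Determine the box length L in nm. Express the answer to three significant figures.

From E_n = n²h²/(8m_eL²), L = n·h/√(8m_eE_n).
E_5 = 5.40 eV = 8.651×10^-19 J, so L = 5·6.626×10^-34/√(8·9.109×10^-31·8.651×10^-19) = 1.32×10^-9 m = 1.32 nm.

L = 1.32 nm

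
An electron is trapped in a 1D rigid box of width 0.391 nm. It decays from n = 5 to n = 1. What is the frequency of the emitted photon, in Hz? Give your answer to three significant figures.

E_1 = h²/(8m_eL²) = 3.941×10^-19 J and ΔE = (5² − 1²)E_1 = 9.458×10^-18 J.
f = ΔE/h = 9.458×10^-18/6.626×10^-34 = 1.43×10^16 Hz.

f = 1.43×10^16 Hz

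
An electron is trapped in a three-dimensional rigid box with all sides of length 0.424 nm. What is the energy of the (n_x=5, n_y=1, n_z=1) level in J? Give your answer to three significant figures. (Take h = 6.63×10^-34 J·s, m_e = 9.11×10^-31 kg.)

E = 9.06×10^-18 J

For a 3D rectangular well E = (h²/8m_e)·Σ n_i²/L_i² = (6.63×10^-34)²/(8·9.11×10^-31) · [5²/(0.424 nm)² + 1²/(0.424 nm)² + 1²/(0.424 nm)²].
Evaluating gives E = 9.06×10^-18 J.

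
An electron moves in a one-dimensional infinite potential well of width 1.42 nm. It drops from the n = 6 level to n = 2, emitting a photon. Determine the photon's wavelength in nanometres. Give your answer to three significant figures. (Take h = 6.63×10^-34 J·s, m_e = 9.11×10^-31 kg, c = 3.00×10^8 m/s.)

λ = 208 nm

E_1 = h²/(8m_eL²) = 2.991×10^-20 J, so ΔE = (6² − 2²)E_1 = 9.571×10^-19 J.
λ = hc/ΔE = (6.63×10^-34·3.00×10^8)/9.571×10^-19 = 2.08×10^-7 m = 208 nm.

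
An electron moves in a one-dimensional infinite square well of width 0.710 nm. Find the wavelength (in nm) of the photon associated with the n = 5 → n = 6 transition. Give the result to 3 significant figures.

E_1 = h²/(8m_eL²) = 1.195×10^-19 J, so ΔE = (6² − 5²)E_1 = 1.315×10^-18 J.
λ = hc/ΔE = (6.626×10^-34·2.998×10^8)/1.315×10^-18 = 1.51×10^-7 m = 151 nm.

λ = 151 nm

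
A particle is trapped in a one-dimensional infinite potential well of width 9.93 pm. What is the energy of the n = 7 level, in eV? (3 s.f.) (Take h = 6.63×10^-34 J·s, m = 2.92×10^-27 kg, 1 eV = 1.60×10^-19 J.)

E_7 = 58.4 eV

For an infinite well E_n = n²h²/(8mL²), so E_1 = h²/(8mL²) = (6.63×10^-34)²/(8·2.92×10^-27·(9.93×10^-12 m)²) = 1.908×10^-19 J.
Then E_7 = 7²·E_1 = 49·1.908×10^-19 J = 9.349×10^-18 J.
Converting, E_7 = 9.349×10^-18 J / (1.60×10^-19 J/eV) = 58.4 eV.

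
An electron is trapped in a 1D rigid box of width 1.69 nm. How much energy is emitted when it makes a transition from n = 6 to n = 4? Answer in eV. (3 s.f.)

E_1 = h²/(8m_eL²) = 2.109×10^-20 J.
|ΔE| = |6² − 4²|·E_1 = 20·2.109×10^-20 J = 4.218×10^-19 J = 2.63 eV.

|ΔE| = 2.63 eV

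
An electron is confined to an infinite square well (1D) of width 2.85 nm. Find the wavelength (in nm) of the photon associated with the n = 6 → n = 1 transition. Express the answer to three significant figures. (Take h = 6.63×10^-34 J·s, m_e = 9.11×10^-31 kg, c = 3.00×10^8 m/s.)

E_1 = h²/(8m_eL²) = 7.426×10^-21 J, so ΔE = (6² − 1²)E_1 = 2.599×10^-19 J.
λ = hc/ΔE = (6.63×10^-34·3.00×10^8)/2.599×10^-19 = 7.65×10^-7 m = 765 nm.

λ = 765 nm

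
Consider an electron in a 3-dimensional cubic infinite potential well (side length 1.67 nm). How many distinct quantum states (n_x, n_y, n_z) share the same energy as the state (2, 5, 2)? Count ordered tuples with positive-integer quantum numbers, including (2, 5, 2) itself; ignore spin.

The level has n_x² + n_y² + n_z² = 33. The ordered positive-integer solutions are (1, 4, 4), (2, 2, 5), (2, 5, 2), (4, 1, 4), (4, 4, 1), (5, 2, 2).
That gives 6 states.

degeneracy = 6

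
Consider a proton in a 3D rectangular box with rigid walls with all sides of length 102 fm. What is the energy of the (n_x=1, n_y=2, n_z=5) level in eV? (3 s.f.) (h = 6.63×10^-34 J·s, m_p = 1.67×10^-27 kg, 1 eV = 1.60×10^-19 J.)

For a 3D rectangular well E = (h²/8m_p)·Σ n_i²/L_i² = (6.63×10^-34)²/(8·1.67×10^-27) · [1²/(102 fm)² + 2²/(102 fm)² + 5²/(102 fm)²].
Evaluating gives E = 9.487×10^-14 J = 5.93×10^5 eV.

E = 5.93×10^5 eV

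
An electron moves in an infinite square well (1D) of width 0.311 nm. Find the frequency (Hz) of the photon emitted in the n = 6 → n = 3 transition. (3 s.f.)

E_1 = h²/(8m_eL²) = 6.229×10^-19 J and ΔE = (6² − 3²)E_1 = 1.682×10^-17 J.
f = ΔE/h = 1.682×10^-17/6.626×10^-34 = 2.54×10^16 Hz.

f = 2.54×10^16 Hz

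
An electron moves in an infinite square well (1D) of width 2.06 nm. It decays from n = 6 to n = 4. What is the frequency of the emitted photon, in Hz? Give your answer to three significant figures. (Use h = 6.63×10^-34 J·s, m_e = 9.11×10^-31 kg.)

f = 4.29×10^14 Hz

E_1 = h²/(8m_eL²) = 1.421×10^-20 J and ΔE = (6² − 4²)E_1 = 2.842×10^-19 J.
f = ΔE/h = 2.842×10^-19/6.63×10^-34 = 4.29×10^14 Hz.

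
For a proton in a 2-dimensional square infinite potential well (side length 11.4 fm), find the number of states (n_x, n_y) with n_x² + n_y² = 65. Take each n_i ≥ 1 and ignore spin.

degeneracy = 4

The level has n_x² + n_y² = 65. The ordered positive-integer solutions are (1, 8), (4, 7), (7, 4), (8, 1).
That gives 4 states.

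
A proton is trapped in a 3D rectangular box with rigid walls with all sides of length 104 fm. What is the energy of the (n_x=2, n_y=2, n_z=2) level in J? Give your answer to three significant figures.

E = 3.64×10^-14 J

For a 3D rectangular well E = (h²/8m_p)·Σ n_i²/L_i² = (6.626×10^-34)²/(8·1.673×10^-27) · [2²/(104 fm)² + 2²/(104 fm)² + 2²/(104 fm)²].
Evaluating gives E = 3.64×10^-14 J.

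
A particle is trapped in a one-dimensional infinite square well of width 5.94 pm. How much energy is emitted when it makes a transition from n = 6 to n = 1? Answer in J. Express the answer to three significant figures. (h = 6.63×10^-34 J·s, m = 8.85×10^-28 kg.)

E_1 = h²/(8mL²) = 1.760×10^-18 J.
|ΔE| = |6² − 1²|·E_1 = 35·1.760×10^-18 J = 6.16×10^-17 J.

|ΔE| = 6.16×10^-17 J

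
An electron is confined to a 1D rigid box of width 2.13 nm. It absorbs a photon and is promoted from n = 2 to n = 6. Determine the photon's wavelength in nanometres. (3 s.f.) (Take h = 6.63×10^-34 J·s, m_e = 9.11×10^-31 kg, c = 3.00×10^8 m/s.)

λ = 468 nm

E_1 = h²/(8m_eL²) = 1.329×10^-20 J, so ΔE = (6² − 2²)E_1 = 4.253×10^-19 J.
λ = hc/ΔE = (6.63×10^-34·3.00×10^8)/4.253×10^-19 = 4.68×10^-7 m = 468 nm.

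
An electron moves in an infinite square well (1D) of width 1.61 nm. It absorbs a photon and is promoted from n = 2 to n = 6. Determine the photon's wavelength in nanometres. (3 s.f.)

E_1 = h²/(8m_eL²) = 2.324×10^-20 J, so ΔE = (6² − 2²)E_1 = 7.437×10^-19 J.
λ = hc/ΔE = (6.626×10^-34·2.998×10^8)/7.437×10^-19 = 2.67×10^-7 m = 267 nm.

λ = 267 nm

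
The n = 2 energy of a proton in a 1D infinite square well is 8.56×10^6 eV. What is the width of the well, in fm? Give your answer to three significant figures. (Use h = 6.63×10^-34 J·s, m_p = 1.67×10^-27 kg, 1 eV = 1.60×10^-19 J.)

L = 9.80 fm

From E_n = n²h²/(8m_pL²), L = n·h/√(8m_pE_n).
E_2 = 8.56×10^6 eV = 1.370×10^-12 J, so L = 2·6.63×10^-34/√(8·1.67×10^-27·1.370×10^-12) = 9.80×10^-15 m = 9.80 fm.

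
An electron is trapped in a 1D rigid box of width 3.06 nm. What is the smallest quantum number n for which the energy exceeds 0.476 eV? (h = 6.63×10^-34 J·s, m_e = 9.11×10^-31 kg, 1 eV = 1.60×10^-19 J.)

n = 4

E_1 = h²/(8m_eL²) = 6.441×10^-21 J = 0.04026 eV.
Need n² > 0.476/0.04026 = 11.82, i.e. n > 3.438.
The smallest integer satisfying this is n = 4.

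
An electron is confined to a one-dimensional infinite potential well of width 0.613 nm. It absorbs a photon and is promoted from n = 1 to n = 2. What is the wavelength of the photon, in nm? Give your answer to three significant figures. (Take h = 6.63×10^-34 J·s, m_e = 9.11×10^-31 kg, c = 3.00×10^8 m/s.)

E_1 = h²/(8m_eL²) = 1.605×10^-19 J, so ΔE = (2² − 1²)E_1 = 4.815×10^-19 J.
λ = hc/ΔE = (6.63×10^-34·3.00×10^8)/4.815×10^-19 = 4.13×10^-7 m = 413 nm.

λ = 413 nm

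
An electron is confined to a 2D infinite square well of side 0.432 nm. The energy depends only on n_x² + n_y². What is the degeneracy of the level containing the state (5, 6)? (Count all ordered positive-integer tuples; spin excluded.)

The level has n_x² + n_y² = 61. The ordered positive-integer solutions are (5, 6), (6, 5).
That gives 2 states.

degeneracy = 2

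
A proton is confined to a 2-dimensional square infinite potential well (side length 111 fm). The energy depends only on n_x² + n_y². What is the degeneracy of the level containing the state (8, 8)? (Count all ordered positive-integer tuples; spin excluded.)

The level has n_x² + n_y² = 128. The ordered positive-integer solutions are (8, 8).
That gives 1 state.

degeneracy = 1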